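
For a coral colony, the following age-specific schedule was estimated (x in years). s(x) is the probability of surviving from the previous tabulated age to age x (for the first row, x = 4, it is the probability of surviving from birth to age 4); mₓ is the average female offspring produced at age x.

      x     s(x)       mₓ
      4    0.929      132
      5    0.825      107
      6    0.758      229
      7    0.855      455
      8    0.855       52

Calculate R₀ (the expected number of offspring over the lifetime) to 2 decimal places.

Survivorship from birth: l_x = s_4·s_5·…·s_x.
  l_4 = 0.92900
  l_5 = 0.76643
  l_6 = 0.58095
  l_7 = 0.49671
  l_8 = 0.42469
R₀ = Σ l_x mₓ:
  age 4: 0.92900 × 132 = 122.6280
  age 5: 0.76643 × 107 = 82.0080
  age 6: 0.58095 × 229 = 133.0375
  age 7: 0.49671 × 455 = 226.0031
  age 8: 0.42469 × 52 = 22.0839
R₀ = 122.6280 + 82.0080 + 133.0375 + 226.0031 + 22.0839 = 585.7605

585.76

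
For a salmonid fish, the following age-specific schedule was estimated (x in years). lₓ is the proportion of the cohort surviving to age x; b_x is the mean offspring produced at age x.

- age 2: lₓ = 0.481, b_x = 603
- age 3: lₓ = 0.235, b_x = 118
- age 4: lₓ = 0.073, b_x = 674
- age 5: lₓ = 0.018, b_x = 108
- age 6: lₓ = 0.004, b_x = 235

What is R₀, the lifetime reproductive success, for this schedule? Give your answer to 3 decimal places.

369.859

R₀ = Σ lₓ b_x:
  age 2: 0.481 × 603 = 290.0430
  age 3: 0.235 × 118 = 27.7300
  age 4: 0.073 × 674 = 49.2020
  age 5: 0.018 × 108 = 1.9440
  age 6: 0.004 × 235 = 0.9400
R₀ = 290.0430 + 27.7300 + 49.2020 + 1.9440 + 0.9400 = 369.8590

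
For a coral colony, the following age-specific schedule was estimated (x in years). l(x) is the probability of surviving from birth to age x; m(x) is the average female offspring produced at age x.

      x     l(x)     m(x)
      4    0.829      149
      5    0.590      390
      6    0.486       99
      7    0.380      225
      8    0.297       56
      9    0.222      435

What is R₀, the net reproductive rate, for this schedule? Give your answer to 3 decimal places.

600.437

R₀ = Σ l(x) m(x):
  age 4: 0.829 × 149 = 123.5210
  age 5: 0.590 × 390 = 230.1000
  age 6: 0.486 × 99 = 48.1140
  age 7: 0.380 × 225 = 85.5000
  age 8: 0.297 × 56 = 16.6320
  age 9: 0.222 × 435 = 96.5700
R₀ = 123.5210 + 230.1000 + 48.1140 + 85.5000 + 16.6320 + 96.5700 = 600.4370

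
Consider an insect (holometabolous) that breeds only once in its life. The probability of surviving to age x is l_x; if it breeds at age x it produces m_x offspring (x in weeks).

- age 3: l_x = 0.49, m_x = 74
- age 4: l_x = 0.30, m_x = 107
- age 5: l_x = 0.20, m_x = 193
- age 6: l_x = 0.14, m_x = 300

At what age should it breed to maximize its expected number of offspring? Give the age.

Expected offspring if breeding at age x = l_x × m_x:
  age 3: 0.49 × 74 = 36.260
  age 4: 0.30 × 107 = 32.100
  age 5: 0.20 × 193 = 38.600
  age 6: 0.14 × 300 = 42.000
Maximum at age 6 (42.000).

6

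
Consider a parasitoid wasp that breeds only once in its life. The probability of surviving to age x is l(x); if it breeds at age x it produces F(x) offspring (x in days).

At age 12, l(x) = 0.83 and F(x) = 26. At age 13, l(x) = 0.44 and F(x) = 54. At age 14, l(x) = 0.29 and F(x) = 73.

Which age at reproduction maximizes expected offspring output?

Expected offspring if breeding at age x = l(x) × F(x):
  age 12: 0.83 × 26 = 21.580
  age 13: 0.44 × 54 = 23.760
  age 14: 0.29 × 73 = 21.170
Maximum at age 13 (23.760).

13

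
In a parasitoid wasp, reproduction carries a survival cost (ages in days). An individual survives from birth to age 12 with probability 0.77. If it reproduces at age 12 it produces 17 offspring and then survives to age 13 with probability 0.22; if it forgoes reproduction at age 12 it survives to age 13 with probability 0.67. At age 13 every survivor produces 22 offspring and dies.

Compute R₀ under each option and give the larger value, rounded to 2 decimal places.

breed at age 12: R₀ = 0.77 × (17 + 0.22 × 22) = 0.77 × 21.8400 = 16.8168
delay to age 13: R₀ = 0.77 × (0.67 × 22) = 0.77 × 14.7400 = 11.3498
Higher: breed at age 12 (16.8168).

16.82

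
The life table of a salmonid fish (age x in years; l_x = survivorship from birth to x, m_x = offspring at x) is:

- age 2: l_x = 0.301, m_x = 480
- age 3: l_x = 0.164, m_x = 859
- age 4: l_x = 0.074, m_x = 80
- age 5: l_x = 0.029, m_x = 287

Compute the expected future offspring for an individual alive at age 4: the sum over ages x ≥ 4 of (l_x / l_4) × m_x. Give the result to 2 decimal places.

l_4 = 0.074. Conditional survival from age 4 to x is l_x / l_4.
  x=4: (0.074/0.074) × 80 = 80.0000
  x=5: (0.029/0.074) × 287 = 112.4730
Sum = 80.0000 + 112.4730 = 192.4730

192.47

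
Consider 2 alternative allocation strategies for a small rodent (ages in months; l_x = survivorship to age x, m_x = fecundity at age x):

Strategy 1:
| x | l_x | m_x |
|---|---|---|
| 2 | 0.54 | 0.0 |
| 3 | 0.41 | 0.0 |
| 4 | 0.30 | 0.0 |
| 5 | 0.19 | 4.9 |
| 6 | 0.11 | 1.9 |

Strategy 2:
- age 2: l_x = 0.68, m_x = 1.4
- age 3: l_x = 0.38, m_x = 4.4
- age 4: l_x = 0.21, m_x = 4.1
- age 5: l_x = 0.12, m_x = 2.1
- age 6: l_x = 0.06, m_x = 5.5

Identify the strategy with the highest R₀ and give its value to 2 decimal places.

4.07

Strategy 1: R₀ = 0.54×0.0 + 0.41×0.0 + 0.30×0.0 + 0.19×4.9 + 0.11×1.9 = 1.1400
Strategy 2: R₀ = 0.68×1.4 + 0.38×4.4 + 0.21×4.1 + 0.12×2.1 + 0.06×5.5 = 4.0670
Highest R₀: strategy 2 with 4.0670.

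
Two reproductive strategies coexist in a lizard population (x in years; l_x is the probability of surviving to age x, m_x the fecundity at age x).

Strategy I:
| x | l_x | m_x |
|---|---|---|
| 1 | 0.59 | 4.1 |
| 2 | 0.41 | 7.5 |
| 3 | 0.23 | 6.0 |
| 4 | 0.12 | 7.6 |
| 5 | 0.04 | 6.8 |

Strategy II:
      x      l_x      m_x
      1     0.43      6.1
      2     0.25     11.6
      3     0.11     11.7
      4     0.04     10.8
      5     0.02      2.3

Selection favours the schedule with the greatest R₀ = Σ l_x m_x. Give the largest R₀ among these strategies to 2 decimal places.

8.06

Strategy I: R₀ = 0.59×4.1 + 0.41×7.5 + 0.23×6.0 + 0.12×7.6 + 0.04×6.8 = 8.0580
Strategy II: R₀ = 0.43×6.1 + 0.25×11.6 + 0.11×11.7 + 0.04×10.8 + 0.02×2.3 = 7.2880
Highest R₀: strategy I with 8.0580.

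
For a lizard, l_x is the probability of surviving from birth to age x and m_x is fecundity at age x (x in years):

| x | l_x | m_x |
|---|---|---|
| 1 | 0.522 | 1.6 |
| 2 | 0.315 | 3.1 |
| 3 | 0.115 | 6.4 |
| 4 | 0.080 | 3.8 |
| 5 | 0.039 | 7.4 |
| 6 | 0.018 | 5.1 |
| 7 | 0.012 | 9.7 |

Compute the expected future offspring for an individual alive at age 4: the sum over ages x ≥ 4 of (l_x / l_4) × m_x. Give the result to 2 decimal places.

10.01

l_4 = 0.080. Conditional survival from age 4 to x is l_x / l_4.
  x=4: (0.080/0.080) × 3.8 = 3.8000
  x=5: (0.039/0.080) × 7.4 = 3.6075
  x=6: (0.018/0.080) × 5.1 = 1.1475
  x=7: (0.012/0.080) × 9.7 = 1.4550
Sum = 3.8000 + 3.6075 + 1.1475 + 1.4550 = 10.0100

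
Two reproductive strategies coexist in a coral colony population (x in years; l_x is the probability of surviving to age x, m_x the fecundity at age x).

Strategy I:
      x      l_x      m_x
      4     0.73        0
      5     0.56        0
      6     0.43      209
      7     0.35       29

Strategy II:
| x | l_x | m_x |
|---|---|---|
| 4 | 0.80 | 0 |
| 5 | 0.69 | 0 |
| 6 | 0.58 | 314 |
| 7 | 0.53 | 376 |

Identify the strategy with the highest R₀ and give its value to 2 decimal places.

381.40

Strategy I: R₀ = 0.73×0 + 0.56×0 + 0.43×209 + 0.35×29 = 100.0200
Strategy II: R₀ = 0.80×0 + 0.69×0 + 0.58×314 + 0.53×376 = 381.4000
Highest R₀: strategy II with 381.4000.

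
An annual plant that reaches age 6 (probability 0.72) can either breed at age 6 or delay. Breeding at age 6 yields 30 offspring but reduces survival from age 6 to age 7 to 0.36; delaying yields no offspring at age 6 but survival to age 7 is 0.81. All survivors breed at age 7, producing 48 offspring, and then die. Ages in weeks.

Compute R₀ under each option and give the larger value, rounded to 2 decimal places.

breed at age 6: R₀ = 0.72 × (30 + 0.36 × 48) = 0.72 × 47.2800 = 34.0416
delay to age 7: R₀ = 0.72 × (0.81 × 48) = 0.72 × 38.8800 = 27.9936
Higher: breed at age 6 (34.0416).

34.04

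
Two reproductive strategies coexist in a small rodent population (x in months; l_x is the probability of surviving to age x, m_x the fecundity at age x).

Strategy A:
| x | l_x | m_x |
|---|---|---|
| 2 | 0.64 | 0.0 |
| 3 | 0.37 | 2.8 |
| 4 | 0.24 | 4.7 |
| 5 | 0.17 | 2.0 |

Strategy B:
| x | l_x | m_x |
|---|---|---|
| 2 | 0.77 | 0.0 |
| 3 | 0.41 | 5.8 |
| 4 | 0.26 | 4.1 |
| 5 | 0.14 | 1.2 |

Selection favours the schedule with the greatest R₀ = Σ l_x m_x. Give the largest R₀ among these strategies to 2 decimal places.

Strategy A: R₀ = 0.64×0.0 + 0.37×2.8 + 0.24×4.7 + 0.17×2.0 = 2.5040
Strategy B: R₀ = 0.77×0.0 + 0.41×5.8 + 0.26×4.1 + 0.14×1.2 = 3.6120
Highest R₀: strategy B with 3.6120.

3.61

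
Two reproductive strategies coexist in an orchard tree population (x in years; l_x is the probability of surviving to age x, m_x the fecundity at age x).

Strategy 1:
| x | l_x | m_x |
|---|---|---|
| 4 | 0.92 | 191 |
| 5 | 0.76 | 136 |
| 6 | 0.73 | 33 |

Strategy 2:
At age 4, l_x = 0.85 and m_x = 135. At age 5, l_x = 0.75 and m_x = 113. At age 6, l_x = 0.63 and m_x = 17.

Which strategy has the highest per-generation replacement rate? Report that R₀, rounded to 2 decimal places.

Strategy 1: R₀ = 0.92×191 + 0.76×136 + 0.73×33 = 303.1700
Strategy 2: R₀ = 0.85×135 + 0.75×113 + 0.63×17 = 210.2100
Highest R₀: strategy 1 with 303.1700.

303.17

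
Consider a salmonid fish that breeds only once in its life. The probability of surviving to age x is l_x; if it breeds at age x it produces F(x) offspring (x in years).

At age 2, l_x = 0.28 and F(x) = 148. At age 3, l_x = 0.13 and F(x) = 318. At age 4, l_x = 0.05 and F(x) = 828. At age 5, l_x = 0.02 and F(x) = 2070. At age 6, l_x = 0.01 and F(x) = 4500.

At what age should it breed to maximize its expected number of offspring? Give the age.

Expected offspring if breeding at age x = l_x × F(x):
  age 2: 0.28 × 148 = 41.440
  age 3: 0.13 × 318 = 41.340
  age 4: 0.05 × 828 = 41.400
  age 5: 0.02 × 2070 = 41.400
  age 6: 0.01 × 4500 = 45.000
Maximum at age 6 (45.000).

6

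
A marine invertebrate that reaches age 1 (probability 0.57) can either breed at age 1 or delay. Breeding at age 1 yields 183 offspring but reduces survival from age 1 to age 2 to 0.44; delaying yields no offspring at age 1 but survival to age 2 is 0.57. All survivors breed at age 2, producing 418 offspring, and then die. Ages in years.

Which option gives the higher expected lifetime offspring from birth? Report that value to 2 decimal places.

breed at age 1: R₀ = 0.57 × (183 + 0.44 × 418) = 0.57 × 366.9200 = 209.1444
delay to age 2: R₀ = 0.57 × (0.57 × 418) = 0.57 × 238.2600 = 135.8082
Higher: breed at age 1 (209.1444).

209.14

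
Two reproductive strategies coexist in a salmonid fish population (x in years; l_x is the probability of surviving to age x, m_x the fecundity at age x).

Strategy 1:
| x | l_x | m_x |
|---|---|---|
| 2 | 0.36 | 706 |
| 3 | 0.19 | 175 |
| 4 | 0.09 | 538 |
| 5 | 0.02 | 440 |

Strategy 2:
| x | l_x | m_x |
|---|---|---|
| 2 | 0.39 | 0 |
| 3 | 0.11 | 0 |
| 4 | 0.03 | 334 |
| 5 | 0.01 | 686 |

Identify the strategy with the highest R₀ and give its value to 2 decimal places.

344.63

Strategy 1: R₀ = 0.36×706 + 0.19×175 + 0.09×538 + 0.02×440 = 344.6300
Strategy 2: R₀ = 0.39×0 + 0.11×0 + 0.03×334 + 0.01×686 = 16.8800
Highest R₀: strategy 1 with 344.6300.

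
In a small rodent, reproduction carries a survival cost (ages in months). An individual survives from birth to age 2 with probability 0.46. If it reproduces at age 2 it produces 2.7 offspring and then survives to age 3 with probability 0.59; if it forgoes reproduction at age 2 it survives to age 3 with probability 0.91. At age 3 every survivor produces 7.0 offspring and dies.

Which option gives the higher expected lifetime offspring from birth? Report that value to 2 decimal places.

breed at age 2: R₀ = 0.46 × (2.7 + 0.59 × 7.0) = 0.46 × 6.8300 = 3.1418
delay to age 3: R₀ = 0.46 × (0.91 × 7.0) = 0.46 × 6.3700 = 2.9302
Higher: breed at age 2 (3.1418).

3.14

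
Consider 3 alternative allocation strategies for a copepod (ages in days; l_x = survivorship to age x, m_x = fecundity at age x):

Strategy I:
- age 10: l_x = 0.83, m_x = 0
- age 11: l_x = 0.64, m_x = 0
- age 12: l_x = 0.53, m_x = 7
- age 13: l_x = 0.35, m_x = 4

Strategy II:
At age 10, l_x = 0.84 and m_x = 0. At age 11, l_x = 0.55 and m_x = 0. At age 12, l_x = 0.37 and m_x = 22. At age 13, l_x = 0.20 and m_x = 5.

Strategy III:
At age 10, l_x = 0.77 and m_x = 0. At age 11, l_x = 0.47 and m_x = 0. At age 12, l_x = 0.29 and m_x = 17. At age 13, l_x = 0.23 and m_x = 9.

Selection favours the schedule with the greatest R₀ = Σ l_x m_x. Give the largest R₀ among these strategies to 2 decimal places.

9.14

Strategy I: R₀ = 0.83×0 + 0.64×0 + 0.53×7 + 0.35×4 = 5.1100
Strategy II: R₀ = 0.84×0 + 0.55×0 + 0.37×22 + 0.20×5 = 9.1400
Strategy III: R₀ = 0.77×0 + 0.47×0 + 0.29×17 + 0.23×9 = 7.0000
Highest R₀: strategy II with 9.1400.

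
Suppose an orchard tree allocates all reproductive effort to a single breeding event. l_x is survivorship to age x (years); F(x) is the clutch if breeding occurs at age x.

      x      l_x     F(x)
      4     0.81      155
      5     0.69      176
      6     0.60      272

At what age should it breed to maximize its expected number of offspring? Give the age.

Expected offspring if breeding at age x = l_x × F(x):
  age 4: 0.81 × 155 = 125.550
  age 5: 0.69 × 176 = 121.440
  age 6: 0.60 × 272 = 163.200
Maximum at age 6 (163.200).

6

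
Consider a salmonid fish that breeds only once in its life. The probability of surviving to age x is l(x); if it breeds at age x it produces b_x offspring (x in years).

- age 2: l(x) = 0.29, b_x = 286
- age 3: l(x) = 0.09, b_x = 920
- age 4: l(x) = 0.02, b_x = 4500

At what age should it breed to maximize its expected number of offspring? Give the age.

Expected offspring if breeding at age x = l(x) × b_x:
  age 2: 0.29 × 286 = 82.940
  age 3: 0.09 × 920 = 82.800
  age 4: 0.02 × 4500 = 90.000
Maximum at age 4 (90.000).

4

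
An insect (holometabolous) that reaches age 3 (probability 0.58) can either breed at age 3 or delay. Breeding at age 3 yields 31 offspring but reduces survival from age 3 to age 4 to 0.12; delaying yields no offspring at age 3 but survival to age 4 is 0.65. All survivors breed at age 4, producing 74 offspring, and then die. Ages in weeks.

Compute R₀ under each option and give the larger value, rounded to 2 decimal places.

27.90

breed at age 3: R₀ = 0.58 × (31 + 0.12 × 74) = 0.58 × 39.8800 = 23.1304
delay to age 4: R₀ = 0.58 × (0.65 × 74) = 0.58 × 48.1000 = 27.8980
Higher: delay to age 4 (27.8980).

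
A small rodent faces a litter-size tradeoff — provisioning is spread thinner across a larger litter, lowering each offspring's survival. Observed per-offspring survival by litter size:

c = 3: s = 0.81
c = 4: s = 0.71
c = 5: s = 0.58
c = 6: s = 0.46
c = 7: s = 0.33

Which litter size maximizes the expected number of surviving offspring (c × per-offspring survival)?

Expected surviving offspring = c × s(c):
  c=3: 3 × 0.81 = 2.430
  c=4: 4 × 0.71 = 2.840
  c=5: 5 × 0.58 = 2.900
  c=6: 6 × 0.46 = 2.760
  c=7: 7 × 0.33 = 2.310
Maximum at c = 5 (2.900 surviving offspring).

5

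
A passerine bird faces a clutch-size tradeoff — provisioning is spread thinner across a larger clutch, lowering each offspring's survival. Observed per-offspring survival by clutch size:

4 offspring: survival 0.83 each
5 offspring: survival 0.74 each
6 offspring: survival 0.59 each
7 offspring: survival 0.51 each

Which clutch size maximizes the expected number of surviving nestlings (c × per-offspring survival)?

5

Expected surviving nestlings = c × s(c):
  c=4: 4 × 0.83 = 3.320
  c=5: 5 × 0.74 = 3.700
  c=6: 6 × 0.59 = 3.540
  c=7: 7 × 0.51 = 3.570
Maximum at c = 5 (3.700 surviving nestlings).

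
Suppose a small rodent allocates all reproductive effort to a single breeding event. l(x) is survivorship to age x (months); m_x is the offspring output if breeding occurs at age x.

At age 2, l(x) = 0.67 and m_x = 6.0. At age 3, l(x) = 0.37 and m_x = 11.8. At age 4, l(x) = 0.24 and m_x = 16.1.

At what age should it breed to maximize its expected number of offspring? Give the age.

Expected offspring if breeding at age x = l(x) × m_x:
  age 2: 0.67 × 6.0 = 4.020
  age 3: 0.37 × 11.8 = 4.366
  age 4: 0.24 × 16.1 = 3.864
Maximum at age 3 (4.366).

3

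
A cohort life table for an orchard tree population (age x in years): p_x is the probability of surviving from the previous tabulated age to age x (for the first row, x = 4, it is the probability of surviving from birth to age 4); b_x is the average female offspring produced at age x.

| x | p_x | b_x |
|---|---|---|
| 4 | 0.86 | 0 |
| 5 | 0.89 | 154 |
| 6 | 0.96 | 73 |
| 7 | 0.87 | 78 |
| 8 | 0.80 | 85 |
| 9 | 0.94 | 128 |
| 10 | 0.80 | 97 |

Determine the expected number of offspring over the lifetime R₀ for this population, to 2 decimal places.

363.68

Survivorship from birth: l_x = p_4·p_5·…·p_x.
  l_4 = 0.86000
  l_5 = 0.76540
  l_6 = 0.73478
  l_7 = 0.63926
  l_8 = 0.51141
  l_9 = 0.48073
  l_10 = 0.38458
R₀ = Σ l_x b_x:
  age 4: 0.86000 × 0 = 0.0000
  age 5: 0.76540 × 154 = 117.8716
  age 6: 0.73478 × 73 = 53.6389
  age 7: 0.63926 × 78 = 49.8623
  age 8: 0.51141 × 85 = 43.4699
  age 9: 0.48073 × 128 = 61.5334
  age 10: 0.38458 × 97 = 37.3043
R₀ = 0.0000 + 117.8716 + 53.6389 + 49.8623 + 43.4699 + 61.5334 + 37.3043 = 363.6804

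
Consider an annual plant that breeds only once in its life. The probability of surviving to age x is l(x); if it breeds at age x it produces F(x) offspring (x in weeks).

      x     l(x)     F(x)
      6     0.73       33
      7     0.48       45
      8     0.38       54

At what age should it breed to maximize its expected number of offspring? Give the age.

Expected offspring if breeding at age x = l(x) × F(x):
  age 6: 0.73 × 33 = 24.090
  age 7: 0.48 × 45 = 21.600
  age 8: 0.38 × 54 = 20.520
Maximum at age 6 (24.090).

6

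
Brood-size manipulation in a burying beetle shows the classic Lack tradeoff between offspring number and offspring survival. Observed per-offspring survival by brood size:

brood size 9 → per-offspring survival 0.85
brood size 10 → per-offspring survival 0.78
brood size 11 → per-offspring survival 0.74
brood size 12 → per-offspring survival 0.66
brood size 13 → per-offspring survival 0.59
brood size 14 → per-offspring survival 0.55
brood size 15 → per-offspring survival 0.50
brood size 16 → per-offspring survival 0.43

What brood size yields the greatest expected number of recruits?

11

Expected recruits = c × s(c):
  c=9: 9 × 0.85 = 7.650
  c=10: 10 × 0.78 = 7.800
  c=11: 11 × 0.74 = 8.140
  c=12: 12 × 0.66 = 7.920
  c=13: 13 × 0.59 = 7.670
  c=14: 14 × 0.55 = 7.700
  c=15: 15 × 0.50 = 7.500
  c=16: 16 × 0.43 = 6.880
Maximum at c = 11 (8.140 recruits).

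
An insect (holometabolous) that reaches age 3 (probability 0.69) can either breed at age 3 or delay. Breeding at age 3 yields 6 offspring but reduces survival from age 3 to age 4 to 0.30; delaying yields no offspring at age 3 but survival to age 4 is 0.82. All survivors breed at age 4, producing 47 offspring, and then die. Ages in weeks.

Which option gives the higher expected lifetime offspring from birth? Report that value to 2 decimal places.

26.59

breed at age 3: R₀ = 0.69 × (6 + 0.30 × 47) = 0.69 × 20.1000 = 13.8690
delay to age 4: R₀ = 0.69 × (0.82 × 47) = 0.69 × 38.5400 = 26.5926
Higher: delay to age 4 (26.5926).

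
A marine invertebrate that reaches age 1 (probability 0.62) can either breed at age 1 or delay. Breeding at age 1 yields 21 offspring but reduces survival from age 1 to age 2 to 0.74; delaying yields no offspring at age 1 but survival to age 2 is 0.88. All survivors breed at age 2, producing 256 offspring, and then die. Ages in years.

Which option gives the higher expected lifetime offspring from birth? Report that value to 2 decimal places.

breed at age 1: R₀ = 0.62 × (21 + 0.74 × 256) = 0.62 × 210.4400 = 130.4728
delay to age 2: R₀ = 0.62 × (0.88 × 256) = 0.62 × 225.2800 = 139.6736
Higher: delay to age 2 (139.6736).

139.67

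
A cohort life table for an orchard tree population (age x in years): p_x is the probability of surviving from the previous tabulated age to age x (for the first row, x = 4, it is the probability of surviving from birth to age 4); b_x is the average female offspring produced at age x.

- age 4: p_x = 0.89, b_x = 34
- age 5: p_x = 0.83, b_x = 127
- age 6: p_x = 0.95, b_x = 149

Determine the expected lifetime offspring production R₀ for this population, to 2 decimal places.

Survivorship from birth: l_x = p_4·p_5·…·p_x.
  l_4 = 0.89000
  l_5 = 0.73870
  l_6 = 0.70176
R₀ = Σ l_x b_x:
  age 4: 0.89000 × 34 = 30.2600
  age 5: 0.73870 × 127 = 93.8149
  age 6: 0.70176 × 149 = 104.5622
R₀ = 30.2600 + 93.8149 + 104.5622 = 228.6371

228.64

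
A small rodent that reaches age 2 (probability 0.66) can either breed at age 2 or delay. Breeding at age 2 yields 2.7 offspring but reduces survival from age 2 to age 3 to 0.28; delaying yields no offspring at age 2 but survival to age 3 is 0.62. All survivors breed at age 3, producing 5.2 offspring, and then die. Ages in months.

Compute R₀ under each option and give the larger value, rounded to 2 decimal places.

2.74

breed at age 2: R₀ = 0.66 × (2.7 + 0.28 × 5.2) = 0.66 × 4.1560 = 2.7430
delay to age 3: R₀ = 0.66 × (0.62 × 5.2) = 0.66 × 3.2240 = 2.1278
Higher: breed at age 2 (2.7430).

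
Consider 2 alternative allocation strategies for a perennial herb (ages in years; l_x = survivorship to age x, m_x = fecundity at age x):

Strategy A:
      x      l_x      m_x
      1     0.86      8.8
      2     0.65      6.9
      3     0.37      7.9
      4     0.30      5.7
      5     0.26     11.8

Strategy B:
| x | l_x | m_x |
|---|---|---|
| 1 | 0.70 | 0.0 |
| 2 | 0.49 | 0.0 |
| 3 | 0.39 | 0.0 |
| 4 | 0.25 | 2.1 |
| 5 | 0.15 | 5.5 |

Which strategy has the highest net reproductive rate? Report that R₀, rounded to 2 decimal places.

19.75

Strategy A: R₀ = 0.86×8.8 + 0.65×6.9 + 0.37×7.9 + 0.30×5.7 + 0.26×11.8 = 19.7540
Strategy B: R₀ = 0.70×0.0 + 0.49×0.0 + 0.39×0.0 + 0.25×2.1 + 0.15×5.5 = 1.3500
Highest R₀: strategy A with 19.7540.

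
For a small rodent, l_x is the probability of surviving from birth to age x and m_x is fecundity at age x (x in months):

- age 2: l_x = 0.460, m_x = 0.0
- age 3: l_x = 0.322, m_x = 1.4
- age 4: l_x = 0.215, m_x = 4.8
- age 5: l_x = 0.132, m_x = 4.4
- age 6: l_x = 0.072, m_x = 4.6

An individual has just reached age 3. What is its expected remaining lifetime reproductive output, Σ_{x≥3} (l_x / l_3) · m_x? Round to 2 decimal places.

l_3 = 0.322. Conditional survival from age 3 to x is l_x / l_3.
  x=3: (0.322/0.322) × 1.4 = 1.4000
  x=4: (0.215/0.322) × 4.8 = 3.2050
  x=5: (0.132/0.322) × 4.4 = 1.8037
  x=6: (0.072/0.322) × 4.6 = 1.0286
Sum = 1.4000 + 3.2050 + 1.8037 + 1.0286 = 7.4373

7.44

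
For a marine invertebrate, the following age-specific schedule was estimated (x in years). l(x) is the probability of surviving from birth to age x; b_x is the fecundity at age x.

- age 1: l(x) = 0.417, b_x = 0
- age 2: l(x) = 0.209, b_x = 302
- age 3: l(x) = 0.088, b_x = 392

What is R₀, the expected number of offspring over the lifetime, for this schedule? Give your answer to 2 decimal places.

R₀ = Σ l(x) b_x:
  age 1: 0.417 × 0 = 0.0000
  age 2: 0.209 × 302 = 63.1180
  age 3: 0.088 × 392 = 34.4960
R₀ = 0.0000 + 63.1180 + 34.4960 = 97.6140

97.61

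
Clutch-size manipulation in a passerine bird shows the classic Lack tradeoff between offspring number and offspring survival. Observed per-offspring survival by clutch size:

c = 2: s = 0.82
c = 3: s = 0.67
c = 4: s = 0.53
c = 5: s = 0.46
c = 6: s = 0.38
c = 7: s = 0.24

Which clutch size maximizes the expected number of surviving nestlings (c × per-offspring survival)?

5

Expected surviving nestlings = c × s(c):
  c=2: 2 × 0.82 = 1.640
  c=3: 3 × 0.67 = 2.010
  c=4: 4 × 0.53 = 2.120
  c=5: 5 × 0.46 = 2.300
  c=6: 6 × 0.38 = 2.280
  c=7: 7 × 0.24 = 1.680
Maximum at c = 5 (2.300 surviving nestlings).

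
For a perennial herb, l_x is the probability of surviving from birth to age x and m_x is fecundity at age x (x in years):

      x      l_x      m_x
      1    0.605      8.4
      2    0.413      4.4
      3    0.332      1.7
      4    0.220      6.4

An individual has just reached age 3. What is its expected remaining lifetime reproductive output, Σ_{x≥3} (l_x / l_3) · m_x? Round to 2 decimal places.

l_3 = 0.332. Conditional survival from age 3 to x is l_x / l_3.
  x=3: (0.332/0.332) × 1.7 = 1.7000
  x=4: (0.220/0.332) × 6.4 = 4.2410
Sum = 1.7000 + 4.2410 = 5.9410

5.94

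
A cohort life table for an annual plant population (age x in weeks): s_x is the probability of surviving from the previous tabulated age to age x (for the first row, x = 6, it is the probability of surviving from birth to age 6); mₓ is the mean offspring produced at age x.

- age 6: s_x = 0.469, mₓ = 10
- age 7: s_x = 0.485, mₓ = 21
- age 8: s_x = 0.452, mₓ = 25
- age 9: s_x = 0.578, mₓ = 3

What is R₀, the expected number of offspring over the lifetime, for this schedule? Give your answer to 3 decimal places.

12.215

Survivorship from birth: l_x = s_6·s_7·…·s_x.
  l_6 = 0.46900
  l_7 = 0.22746
  l_8 = 0.10281
  l_9 = 0.05943
R₀ = Σ l_x mₓ:
  age 6: 0.46900 × 10 = 4.6900
  age 7: 0.22746 × 21 = 4.7767
  age 8: 0.10281 × 25 = 2.5703
  age 9: 0.05943 × 3 = 0.1783
R₀ = 4.6900 + 4.7767 + 2.5703 + 0.1783 = 12.2152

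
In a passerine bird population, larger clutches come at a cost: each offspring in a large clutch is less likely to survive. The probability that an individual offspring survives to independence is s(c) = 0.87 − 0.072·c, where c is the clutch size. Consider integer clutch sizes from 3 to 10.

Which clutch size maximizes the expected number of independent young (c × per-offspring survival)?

6

Expected independent young = c × s(c):
  c=3: 3 × 0.654 = 1.962
  c=4: 4 × 0.582 = 2.328
  c=5: 5 × 0.510 = 2.550
  c=6: 6 × 0.438 = 2.628
  c=7: 7 × 0.366 = 2.562
  c=8: 8 × 0.294 = 2.352
  c=9: 9 × 0.222 = 1.998
  c=10: 10 × 0.150 = 1.500
Maximum at c = 6 (2.628 independent young).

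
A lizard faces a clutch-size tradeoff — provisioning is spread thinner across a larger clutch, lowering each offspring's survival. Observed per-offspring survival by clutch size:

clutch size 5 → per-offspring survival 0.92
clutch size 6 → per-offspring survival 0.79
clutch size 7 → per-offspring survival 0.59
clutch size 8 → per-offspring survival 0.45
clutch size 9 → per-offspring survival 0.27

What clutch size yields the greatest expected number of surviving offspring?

6

Expected surviving offspring = c × s(c):
  c=5: 5 × 0.92 = 4.600
  c=6: 6 × 0.79 = 4.740
  c=7: 7 × 0.59 = 4.130
  c=8: 8 × 0.45 = 3.600
  c=9: 9 × 0.27 = 2.430
Maximum at c = 6 (4.740 surviving offspring).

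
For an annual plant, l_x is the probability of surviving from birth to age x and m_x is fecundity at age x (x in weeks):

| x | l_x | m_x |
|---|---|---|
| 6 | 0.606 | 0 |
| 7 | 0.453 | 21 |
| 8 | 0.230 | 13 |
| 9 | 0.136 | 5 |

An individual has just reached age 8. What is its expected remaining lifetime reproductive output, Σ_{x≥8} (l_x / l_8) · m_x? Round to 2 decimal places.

l_8 = 0.230. Conditional survival from age 8 to x is l_x / l_8.
  x=8: (0.230/0.230) × 13 = 13.0000
  x=9: (0.136/0.230) × 5 = 2.9565
Sum = 13.0000 + 2.9565 = 15.9565

15.96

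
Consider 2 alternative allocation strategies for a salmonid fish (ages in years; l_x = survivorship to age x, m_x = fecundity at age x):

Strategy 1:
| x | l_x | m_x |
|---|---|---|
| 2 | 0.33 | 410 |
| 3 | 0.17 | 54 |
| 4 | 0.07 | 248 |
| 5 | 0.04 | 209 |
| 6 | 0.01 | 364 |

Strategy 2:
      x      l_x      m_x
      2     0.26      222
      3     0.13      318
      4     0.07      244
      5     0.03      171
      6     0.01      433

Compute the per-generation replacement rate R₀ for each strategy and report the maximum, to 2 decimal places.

173.84

Strategy 1: R₀ = 0.33×410 + 0.17×54 + 0.07×248 + 0.04×209 + 0.01×364 = 173.8400
Strategy 2: R₀ = 0.26×222 + 0.13×318 + 0.07×244 + 0.03×171 + 0.01×433 = 125.6000
Highest R₀: strategy 1 with 173.8400.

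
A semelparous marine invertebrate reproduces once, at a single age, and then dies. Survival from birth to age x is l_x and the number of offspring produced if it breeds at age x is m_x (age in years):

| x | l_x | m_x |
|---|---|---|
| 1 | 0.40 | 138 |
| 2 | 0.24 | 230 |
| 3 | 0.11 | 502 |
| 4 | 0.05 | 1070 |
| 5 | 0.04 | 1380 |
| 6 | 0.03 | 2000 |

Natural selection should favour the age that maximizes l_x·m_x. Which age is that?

Expected offspring if breeding at age x = l_x × m_x:
  age 1: 0.40 × 138 = 55.200
  age 2: 0.24 × 230 = 55.200
  age 3: 0.11 × 502 = 55.220
  age 4: 0.05 × 1070 = 53.500
  age 5: 0.04 × 1380 = 55.200
  age 6: 0.03 × 2000 = 60.000
Maximum at age 6 (60.000).

6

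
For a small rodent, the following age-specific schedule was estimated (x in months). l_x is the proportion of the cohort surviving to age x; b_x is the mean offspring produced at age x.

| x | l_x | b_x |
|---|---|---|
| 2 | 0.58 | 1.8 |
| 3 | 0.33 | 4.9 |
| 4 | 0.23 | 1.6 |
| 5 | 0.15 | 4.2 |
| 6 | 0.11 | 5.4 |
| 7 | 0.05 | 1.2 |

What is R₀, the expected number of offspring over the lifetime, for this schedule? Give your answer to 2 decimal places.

4.31

R₀ = Σ l_x b_x:
  age 2: 0.58 × 1.8 = 1.0440
  age 3: 0.33 × 4.9 = 1.6170
  age 4: 0.23 × 1.6 = 0.3680
  age 5: 0.15 × 4.2 = 0.6300
  age 6: 0.11 × 5.4 = 0.5940
  age 7: 0.05 × 1.2 = 0.0600
R₀ = 1.0440 + 1.6170 + 0.3680 + 0.6300 + 0.5940 + 0.0600 = 4.3130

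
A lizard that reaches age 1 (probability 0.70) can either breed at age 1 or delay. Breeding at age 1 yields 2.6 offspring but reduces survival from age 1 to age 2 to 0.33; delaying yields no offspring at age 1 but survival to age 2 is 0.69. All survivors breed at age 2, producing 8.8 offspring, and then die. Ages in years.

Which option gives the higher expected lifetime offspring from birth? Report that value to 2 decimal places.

breed at age 1: R₀ = 0.70 × (2.6 + 0.33 × 8.8) = 0.70 × 5.5040 = 3.8528
delay to age 2: R₀ = 0.70 × (0.69 × 8.8) = 0.70 × 6.0720 = 4.2504
Higher: delay to age 2 (4.2504).

4.25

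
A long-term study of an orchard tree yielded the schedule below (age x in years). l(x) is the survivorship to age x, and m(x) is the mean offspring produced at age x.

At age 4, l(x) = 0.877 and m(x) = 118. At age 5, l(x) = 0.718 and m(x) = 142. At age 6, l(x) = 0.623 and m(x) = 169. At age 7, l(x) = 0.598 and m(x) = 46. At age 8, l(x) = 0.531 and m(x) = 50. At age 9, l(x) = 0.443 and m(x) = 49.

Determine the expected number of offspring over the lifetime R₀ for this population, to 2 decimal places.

R₀ = Σ l(x) m(x):
  age 4: 0.877 × 118 = 103.4860
  age 5: 0.718 × 142 = 101.9560
  age 6: 0.623 × 169 = 105.2870
  age 7: 0.598 × 46 = 27.5080
  age 8: 0.531 × 50 = 26.5500
  age 9: 0.443 × 49 = 21.7070
R₀ = 103.4860 + 101.9560 + 105.2870 + 27.5080 + 26.5500 + 21.7070 = 386.4940

386.49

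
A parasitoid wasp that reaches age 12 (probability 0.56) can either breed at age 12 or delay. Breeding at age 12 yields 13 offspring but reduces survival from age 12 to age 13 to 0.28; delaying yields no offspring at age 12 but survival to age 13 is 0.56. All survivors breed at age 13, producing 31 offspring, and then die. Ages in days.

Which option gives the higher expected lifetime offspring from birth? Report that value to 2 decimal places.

breed at age 12: R₀ = 0.56 × (13 + 0.28 × 31) = 0.56 × 21.6800 = 12.1408
delay to age 13: R₀ = 0.56 × (0.56 × 31) = 0.56 × 17.3600 = 9.7216
Higher: breed at age 12 (12.1408).

12.14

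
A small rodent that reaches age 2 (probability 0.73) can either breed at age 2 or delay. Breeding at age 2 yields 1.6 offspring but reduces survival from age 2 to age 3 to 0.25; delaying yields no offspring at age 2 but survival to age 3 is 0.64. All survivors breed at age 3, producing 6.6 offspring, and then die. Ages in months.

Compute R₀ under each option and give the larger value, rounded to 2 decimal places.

3.08

breed at age 2: R₀ = 0.73 × (1.6 + 0.25 × 6.6) = 0.73 × 3.2500 = 2.3725
delay to age 3: R₀ = 0.73 × (0.64 × 6.6) = 0.73 × 4.2240 = 3.0835
Higher: delay to age 3 (3.0835).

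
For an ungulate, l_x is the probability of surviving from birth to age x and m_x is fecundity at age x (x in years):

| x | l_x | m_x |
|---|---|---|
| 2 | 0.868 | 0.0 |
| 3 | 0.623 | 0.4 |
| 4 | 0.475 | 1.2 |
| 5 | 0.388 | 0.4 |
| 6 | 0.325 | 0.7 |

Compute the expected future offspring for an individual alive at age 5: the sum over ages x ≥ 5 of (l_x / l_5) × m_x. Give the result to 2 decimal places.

l_5 = 0.388. Conditional survival from age 5 to x is l_x / l_5.
  x=5: (0.388/0.388) × 0.4 = 0.4000
  x=6: (0.325/0.388) × 0.7 = 0.5863
Sum = 0.4000 + 0.5863 = 0.9863

0.99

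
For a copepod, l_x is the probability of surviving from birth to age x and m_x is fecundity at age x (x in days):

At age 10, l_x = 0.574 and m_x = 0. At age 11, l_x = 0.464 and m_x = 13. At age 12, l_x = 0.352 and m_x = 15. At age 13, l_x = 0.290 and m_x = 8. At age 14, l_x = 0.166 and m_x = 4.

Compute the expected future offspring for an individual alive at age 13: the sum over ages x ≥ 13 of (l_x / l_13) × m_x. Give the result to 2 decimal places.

l_13 = 0.290. Conditional survival from age 13 to x is l_x / l_13.
  x=13: (0.290/0.290) × 8 = 8.0000
  x=14: (0.166/0.290) × 4 = 2.2897
Sum = 8.0000 + 2.2897 = 10.2897

10.29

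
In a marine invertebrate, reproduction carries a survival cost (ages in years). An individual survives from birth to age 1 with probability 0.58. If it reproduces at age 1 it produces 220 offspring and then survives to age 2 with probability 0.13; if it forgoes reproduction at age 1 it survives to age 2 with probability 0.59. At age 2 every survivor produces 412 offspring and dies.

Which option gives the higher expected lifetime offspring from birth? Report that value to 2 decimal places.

158.66

breed at age 1: R₀ = 0.58 × (220 + 0.13 × 412) = 0.58 × 273.5600 = 158.6648
delay to age 2: R₀ = 0.58 × (0.59 × 412) = 0.58 × 243.0800 = 140.9864
Higher: breed at age 1 (158.6648).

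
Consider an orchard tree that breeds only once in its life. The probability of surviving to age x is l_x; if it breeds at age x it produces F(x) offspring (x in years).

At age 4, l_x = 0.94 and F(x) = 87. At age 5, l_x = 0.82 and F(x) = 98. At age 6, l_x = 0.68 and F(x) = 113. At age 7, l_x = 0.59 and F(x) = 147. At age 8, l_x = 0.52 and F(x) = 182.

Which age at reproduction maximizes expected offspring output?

Expected offspring if breeding at age x = l_x × F(x):
  age 4: 0.94 × 87 = 81.780
  age 5: 0.82 × 98 = 80.360
  age 6: 0.68 × 113 = 76.840
  age 7: 0.59 × 147 = 86.730
  age 8: 0.52 × 182 = 94.640
Maximum at age 8 (94.640).

8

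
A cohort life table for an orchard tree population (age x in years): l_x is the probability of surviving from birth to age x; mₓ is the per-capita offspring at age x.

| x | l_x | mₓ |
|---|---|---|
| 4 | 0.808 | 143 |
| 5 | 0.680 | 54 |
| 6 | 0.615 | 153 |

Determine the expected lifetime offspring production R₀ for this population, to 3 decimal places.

R₀ = Σ l_x mₓ:
  age 4: 0.808 × 143 = 115.5440
  age 5: 0.680 × 54 = 36.7200
  age 6: 0.615 × 153 = 94.0950
R₀ = 115.5440 + 36.7200 + 94.0950 = 246.3590

246.359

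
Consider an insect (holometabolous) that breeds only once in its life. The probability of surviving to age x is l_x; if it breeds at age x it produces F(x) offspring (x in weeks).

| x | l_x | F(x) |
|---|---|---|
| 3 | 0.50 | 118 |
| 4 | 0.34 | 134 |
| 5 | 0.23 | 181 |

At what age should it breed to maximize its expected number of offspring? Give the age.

Expected offspring if breeding at age x = l_x × F(x):
  age 3: 0.50 × 118 = 59.000
  age 4: 0.34 × 134 = 45.560
  age 5: 0.23 × 181 = 41.630
Maximum at age 3 (59.000).

3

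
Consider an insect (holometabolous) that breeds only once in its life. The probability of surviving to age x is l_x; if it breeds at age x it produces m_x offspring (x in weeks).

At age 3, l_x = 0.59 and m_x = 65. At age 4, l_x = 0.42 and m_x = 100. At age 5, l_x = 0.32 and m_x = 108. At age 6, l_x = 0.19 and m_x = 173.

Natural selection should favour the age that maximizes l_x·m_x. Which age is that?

Expected offspring if breeding at age x = l_x × m_x:
  age 3: 0.59 × 65 = 38.350
  age 4: 0.42 × 100 = 42.000
  age 5: 0.32 × 108 = 34.560
  age 6: 0.19 × 173 = 32.870
Maximum at age 4 (42.000).

4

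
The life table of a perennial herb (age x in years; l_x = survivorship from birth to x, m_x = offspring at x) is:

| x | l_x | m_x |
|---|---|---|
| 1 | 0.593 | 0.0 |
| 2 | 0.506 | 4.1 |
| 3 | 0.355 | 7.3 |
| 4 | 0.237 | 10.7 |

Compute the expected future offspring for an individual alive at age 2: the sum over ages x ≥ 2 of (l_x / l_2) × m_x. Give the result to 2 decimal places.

14.23

l_2 = 0.506. Conditional survival from age 2 to x is l_x / l_2.
  x=2: (0.506/0.506) × 4.1 = 4.1000
  x=3: (0.355/0.506) × 7.3 = 5.1215
  x=4: (0.237/0.506) × 10.7 = 5.0117
Sum = 4.1000 + 5.1215 + 5.0117 = 14.2332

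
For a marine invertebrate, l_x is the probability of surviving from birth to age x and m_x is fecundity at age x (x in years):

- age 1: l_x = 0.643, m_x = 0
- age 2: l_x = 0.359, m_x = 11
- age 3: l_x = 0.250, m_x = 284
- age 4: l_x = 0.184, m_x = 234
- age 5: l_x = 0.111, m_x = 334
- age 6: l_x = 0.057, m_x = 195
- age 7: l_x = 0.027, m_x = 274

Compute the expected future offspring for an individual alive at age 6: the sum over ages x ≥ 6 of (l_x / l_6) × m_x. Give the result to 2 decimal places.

l_6 = 0.057. Conditional survival from age 6 to x is l_x / l_6.
  x=6: (0.057/0.057) × 195 = 195.0000
  x=7: (0.027/0.057) × 274 = 129.7895
Sum = 195.0000 + 129.7895 = 324.7895

324.79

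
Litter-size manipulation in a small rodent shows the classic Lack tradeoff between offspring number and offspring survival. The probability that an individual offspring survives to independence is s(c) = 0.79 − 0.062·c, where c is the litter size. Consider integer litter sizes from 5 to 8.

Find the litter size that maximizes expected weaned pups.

Expected weaned pups = c × s(c):
  c=5: 5 × 0.480 = 2.400
  c=6: 6 × 0.418 = 2.508
  c=7: 7 × 0.356 = 2.492
  c=8: 8 × 0.294 = 2.352
Maximum at c = 6 (2.508 weaned pups).

6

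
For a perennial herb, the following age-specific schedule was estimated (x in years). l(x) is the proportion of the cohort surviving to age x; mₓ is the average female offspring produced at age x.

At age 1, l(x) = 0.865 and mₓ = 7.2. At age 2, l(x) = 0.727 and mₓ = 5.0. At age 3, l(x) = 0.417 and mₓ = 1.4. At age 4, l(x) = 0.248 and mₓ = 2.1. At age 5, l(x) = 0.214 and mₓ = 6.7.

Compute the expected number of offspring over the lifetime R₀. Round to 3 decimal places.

12.401

R₀ = Σ l(x) mₓ:
  age 1: 0.865 × 7.2 = 6.2280
  age 2: 0.727 × 5.0 = 3.6350
  age 3: 0.417 × 1.4 = 0.5838
  age 4: 0.248 × 2.1 = 0.5208
  age 5: 0.214 × 6.7 = 1.4338
R₀ = 6.2280 + 3.6350 + 0.5838 + 0.5208 + 1.4338 = 12.4014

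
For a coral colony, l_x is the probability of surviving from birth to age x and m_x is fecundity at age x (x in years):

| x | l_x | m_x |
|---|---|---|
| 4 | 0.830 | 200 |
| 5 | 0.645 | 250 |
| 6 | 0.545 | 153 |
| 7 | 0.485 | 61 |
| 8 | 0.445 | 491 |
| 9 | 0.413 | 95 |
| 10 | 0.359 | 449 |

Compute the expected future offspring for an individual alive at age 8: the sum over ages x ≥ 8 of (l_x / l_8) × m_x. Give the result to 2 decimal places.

941.40

l_8 = 0.445. Conditional survival from age 8 to x is l_x / l_8.
  x=8: (0.445/0.445) × 491 = 491.0000
  x=9: (0.413/0.445) × 95 = 88.1685
  x=10: (0.359/0.445) × 449 = 362.2270
Sum = 491.0000 + 88.1685 + 362.2270 = 941.3955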